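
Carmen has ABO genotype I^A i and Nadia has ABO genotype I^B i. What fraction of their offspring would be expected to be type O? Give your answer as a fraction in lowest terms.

1/4

ABO cross I^A i × I^B i → offspring phenotypes: 1/4 O, 1/4 A, 1/4 B, 1/4 AB.
So P(type O) = 1/4.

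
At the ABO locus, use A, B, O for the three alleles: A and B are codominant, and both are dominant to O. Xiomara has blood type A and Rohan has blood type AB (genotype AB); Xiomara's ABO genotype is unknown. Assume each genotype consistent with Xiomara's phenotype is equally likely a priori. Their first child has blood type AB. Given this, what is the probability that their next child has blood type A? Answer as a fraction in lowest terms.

1/2

Possible genotypes: Xiomara ∈ {AA, AO}; Rohan ∈ {AB}.
Weight each parental genotype pair by prior × P(type-AB child):
  AA × AB: posterior weight 2/3; P(next child type A) = 1/2.
  AO × AB: posterior weight 1/3; P(next child type A) = 1/2.
Weighted sum = 1/2.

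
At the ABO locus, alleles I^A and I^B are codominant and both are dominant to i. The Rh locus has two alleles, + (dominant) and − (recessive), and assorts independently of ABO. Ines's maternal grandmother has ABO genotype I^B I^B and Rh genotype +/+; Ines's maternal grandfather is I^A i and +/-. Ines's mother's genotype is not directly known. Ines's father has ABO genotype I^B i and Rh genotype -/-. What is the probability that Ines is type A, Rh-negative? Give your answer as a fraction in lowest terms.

1/32

Ines's mother's ABO genotype from I^B I^B × I^A i: 1/2 I^A I^B, 1/2 I^B i.
Crossing each possibility with the father I^B i and summing P(type A): 1/2·1/4 + 1/2·0 = 1/8.
Similarly for Rh via the mother's Rh distribution: P(Rh-) = 1/4.
Independent loci: 1/8 × 1/4 = 1/32.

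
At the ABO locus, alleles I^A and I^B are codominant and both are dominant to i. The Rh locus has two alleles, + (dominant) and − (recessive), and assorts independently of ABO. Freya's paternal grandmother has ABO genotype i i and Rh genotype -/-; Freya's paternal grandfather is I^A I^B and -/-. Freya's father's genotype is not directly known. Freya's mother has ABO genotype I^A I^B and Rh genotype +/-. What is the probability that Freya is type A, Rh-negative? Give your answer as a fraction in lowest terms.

Freya's father's ABO genotype from i i × I^A I^B: 1/2 I^A i, 1/2 I^B i.
Crossing each possibility with the mother I^A I^B and summing P(type A): 1/2·1/2 + 1/2·1/4 = 3/8.
Similarly for Rh via the father's Rh distribution: P(Rh-) = 1/2.
Independent loci: 3/8 × 1/2 = 3/16.

3/16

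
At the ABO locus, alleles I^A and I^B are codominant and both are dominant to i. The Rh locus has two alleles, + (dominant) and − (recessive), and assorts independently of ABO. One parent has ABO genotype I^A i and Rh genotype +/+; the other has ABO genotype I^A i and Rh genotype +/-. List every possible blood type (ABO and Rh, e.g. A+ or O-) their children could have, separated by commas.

Gametes from I^A i × I^A i give offspring ABO genotypes I^A I^A, I^A i, i i, i.e. phenotypes O, A.
Rh cross +/+ × +/- → phenotypes Rh+.
Combining independently: O+, A+.

O+, A+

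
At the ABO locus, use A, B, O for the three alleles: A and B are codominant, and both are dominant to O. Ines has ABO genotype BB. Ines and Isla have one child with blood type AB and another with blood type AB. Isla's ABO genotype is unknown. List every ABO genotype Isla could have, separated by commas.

For each candidate genotype of Isla, check whether crossing it with BB can produce every observed child phenotype.
  AA → possible child types {AB} ✓
  AB → possible child types {B, AB} ✓
  AO → possible child types {B, AB} ✓
  BB → possible child types {B} ✗
  BO → possible child types {B} ✗
  OO → possible child types {B} ✗

AA, AB, AO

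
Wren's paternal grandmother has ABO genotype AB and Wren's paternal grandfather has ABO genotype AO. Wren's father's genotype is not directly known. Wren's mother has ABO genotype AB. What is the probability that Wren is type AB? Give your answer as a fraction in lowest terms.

3/8

Wren's father's ABO genotype from AB × AO: 1/4 AA, 1/4 AB, 1/4 AO, 1/4 BO.
Crossing each possibility with the mother AB and summing P(type AB): 1/4·1/2 + 1/4·1/2 + 1/4·1/4 + 1/4·1/4 = 3/8.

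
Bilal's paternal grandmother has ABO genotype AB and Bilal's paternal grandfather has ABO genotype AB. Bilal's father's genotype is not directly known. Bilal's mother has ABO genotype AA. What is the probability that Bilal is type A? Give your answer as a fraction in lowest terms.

Bilal's father's ABO genotype from AB × AB: 1/4 AA, 1/2 AB, 1/4 BB.
Crossing each possibility with the mother AA and summing P(type A): 1/4·1 + 1/2·1/2 + 1/4·0 = 1/2.

1/2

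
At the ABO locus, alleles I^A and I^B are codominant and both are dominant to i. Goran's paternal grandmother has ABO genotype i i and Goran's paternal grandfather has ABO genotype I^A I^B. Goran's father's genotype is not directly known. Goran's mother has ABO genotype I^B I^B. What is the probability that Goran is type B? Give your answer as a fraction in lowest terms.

Goran's father's ABO genotype from i i × I^A I^B: 1/2 I^A i, 1/2 I^B i.
Crossing each possibility with the mother I^B I^B and summing P(type B): 1/2·1/2 + 1/2·1 = 3/4.

3/4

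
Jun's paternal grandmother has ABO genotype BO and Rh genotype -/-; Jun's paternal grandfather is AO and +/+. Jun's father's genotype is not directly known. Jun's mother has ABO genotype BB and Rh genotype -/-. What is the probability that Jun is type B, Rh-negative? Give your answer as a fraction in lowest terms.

Jun's father's ABO genotype from BO × AO: 1/4 AB, 1/4 AO, 1/4 BO, 1/4 OO.
Crossing each possibility with the mother BB and summing P(type B): 1/4·1/2 + 1/4·1/2 + 1/4·1 + 1/4·1 = 3/4.
Similarly for Rh via the father's Rh distribution: P(Rh-) = 1/2.
Independent loci: 3/4 × 1/2 = 3/8.

3/8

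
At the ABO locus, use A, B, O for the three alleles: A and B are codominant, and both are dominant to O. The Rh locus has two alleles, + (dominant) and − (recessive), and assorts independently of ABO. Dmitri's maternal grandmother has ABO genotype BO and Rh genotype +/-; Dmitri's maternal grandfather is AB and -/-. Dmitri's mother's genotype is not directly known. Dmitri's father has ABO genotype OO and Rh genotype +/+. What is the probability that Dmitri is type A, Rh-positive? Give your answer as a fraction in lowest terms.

1/4

Dmitri's mother's ABO genotype from BO × AB: 1/4 AB, 1/4 AO, 1/4 BB, 1/4 BO.
Crossing each possibility with the father OO and summing P(type A): 1/4·1/2 + 1/4·1/2 + 1/4·0 + 1/4·0 = 1/4.
Similarly for Rh via the mother's Rh distribution: P(Rh+) = 1.
Independent loci: 1/4 × 1 = 1/4.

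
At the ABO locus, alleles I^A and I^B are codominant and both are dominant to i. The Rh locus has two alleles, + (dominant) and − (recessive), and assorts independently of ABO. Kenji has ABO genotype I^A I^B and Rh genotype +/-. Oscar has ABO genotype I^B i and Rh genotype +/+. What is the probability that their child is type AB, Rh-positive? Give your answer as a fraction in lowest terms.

ABO cross I^A I^B × I^B i → offspring phenotypes: 1/4 A, 1/2 B, 1/4 AB.
Rh cross +/- × +/+ → 1 Rh+.
Independent loci: P(type AB, Rh-positive) = 1/4 × 1 = 1/4.

1/4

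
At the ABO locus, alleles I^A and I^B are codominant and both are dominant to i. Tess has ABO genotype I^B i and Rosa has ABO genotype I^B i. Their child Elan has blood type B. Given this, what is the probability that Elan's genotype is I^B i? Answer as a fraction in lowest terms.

2/3

Cross I^B i × I^B i → 1/4 I^B I^B, 1/2 I^B i, 1/4 i i.
Type-B genotypes among offspring: I^B I^B (1/4), I^B i (1/2); total 3/4.
P(I^B i | type B) = (1/2) / (3/4) = 2/3.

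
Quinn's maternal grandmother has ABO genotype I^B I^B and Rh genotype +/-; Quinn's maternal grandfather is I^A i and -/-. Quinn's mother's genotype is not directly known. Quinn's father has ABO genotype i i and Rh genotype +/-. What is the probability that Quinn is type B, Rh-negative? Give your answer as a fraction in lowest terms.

3/16

Quinn's mother's ABO genotype from I^B I^B × I^A i: 1/2 I^A I^B, 1/2 I^B i.
Crossing each possibility with the father i i and summing P(type B): 1/2·1/2 + 1/2·1/2 = 1/2.
Similarly for Rh via the mother's Rh distribution: P(Rh-) = 3/8.
Independent loci: 1/2 × 3/8 = 3/16.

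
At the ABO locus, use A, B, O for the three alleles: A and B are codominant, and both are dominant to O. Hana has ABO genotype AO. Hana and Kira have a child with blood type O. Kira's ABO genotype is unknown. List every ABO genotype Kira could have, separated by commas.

AO, BO, OO

For each candidate genotype of Kira, check whether crossing it with AO can produce every observed child phenotype.
  AA → possible child types {A} ✗
  AB → possible child types {A, B, AB} ✗
  AO → possible child types {O, A} ✓
  BB → possible child types {B, AB} ✗
  BO → possible child types {O, A, B, AB} ✓
  OO → possible child types {O, A} ✓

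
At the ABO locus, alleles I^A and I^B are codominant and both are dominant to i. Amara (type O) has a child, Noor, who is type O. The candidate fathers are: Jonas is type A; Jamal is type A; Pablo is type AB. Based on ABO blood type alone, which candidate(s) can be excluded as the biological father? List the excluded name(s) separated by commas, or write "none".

Pablo

A candidate is excluded only if no genotype consistent with his phenotype could produce a type O child with a type O mother.
Pablo (type AB): no genotype consistent with that phenotype can produce a type-O child with a type-O mother.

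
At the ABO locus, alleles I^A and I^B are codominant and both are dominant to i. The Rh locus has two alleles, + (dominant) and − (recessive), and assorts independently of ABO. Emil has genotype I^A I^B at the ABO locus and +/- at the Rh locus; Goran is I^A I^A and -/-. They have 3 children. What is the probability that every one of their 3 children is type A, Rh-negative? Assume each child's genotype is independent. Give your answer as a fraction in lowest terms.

1/64

ABO cross I^A I^B × I^A I^A → 1/2 A, 1/2 AB.
Rh cross +/- × -/- → 1/2 Rh+, 1/2 Rh-; so P(type A, Rh-negative) = 1/2 × 1/2 = 1/4 per child.
All 3 independent: (1/4)^3 = 1/64.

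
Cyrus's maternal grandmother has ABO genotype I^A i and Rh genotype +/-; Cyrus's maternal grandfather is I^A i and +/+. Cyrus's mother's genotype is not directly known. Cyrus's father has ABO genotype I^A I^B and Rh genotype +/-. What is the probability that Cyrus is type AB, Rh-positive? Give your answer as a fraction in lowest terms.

Cyrus's mother's ABO genotype from I^A i × I^A i: 1/4 I^A I^A, 1/2 I^A i, 1/4 i i.
Crossing each possibility with the father I^A I^B and summing P(type AB): 1/4·1/2 + 1/2·1/4 + 1/4·0 = 1/4.
Similarly for Rh via the mother's Rh distribution: P(Rh+) = 7/8.
Independent loci: 1/4 × 7/8 = 7/32.

7/32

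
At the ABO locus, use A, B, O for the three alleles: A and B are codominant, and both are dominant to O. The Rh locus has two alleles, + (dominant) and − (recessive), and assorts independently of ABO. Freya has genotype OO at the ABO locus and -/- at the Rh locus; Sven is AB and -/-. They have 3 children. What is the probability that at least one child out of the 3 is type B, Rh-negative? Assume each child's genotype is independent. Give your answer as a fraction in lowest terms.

7/8

ABO cross OO × AB → 1/2 A, 1/2 B.
Rh cross -/- × -/- → 1 Rh-; so P(type B, Rh-negative) = 1/2 × 1 = 1/2 per child.
P(none) = (1/2)^3 = 1/8; P(at least one) = 1 − 1/8 = 7/8.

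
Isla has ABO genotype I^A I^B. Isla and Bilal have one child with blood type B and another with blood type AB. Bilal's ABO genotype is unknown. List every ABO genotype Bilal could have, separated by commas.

For each candidate genotype of Bilal, check whether crossing it with I^A I^B can produce every observed child phenotype.
  I^A I^A → possible child types {A, AB} ✗
  I^A I^B → possible child types {A, B, AB} ✓
  I^A i → possible child types {A, B, AB} ✓
  I^B I^B → possible child types {B, AB} ✓
  I^B i → possible child types {A, B, AB} ✓
  i i → possible child types {A, B} ✗

I^A I^B, I^A i, I^B I^B, I^B i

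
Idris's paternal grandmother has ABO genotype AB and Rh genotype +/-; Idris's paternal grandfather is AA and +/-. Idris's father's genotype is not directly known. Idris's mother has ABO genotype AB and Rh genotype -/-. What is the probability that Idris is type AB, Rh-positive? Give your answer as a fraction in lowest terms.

Idris's father's ABO genotype from AB × AA: 1/2 AA, 1/2 AB.
Crossing each possibility with the mother AB and summing P(type AB): 1/2·1/2 + 1/2·1/2 = 1/2.
Similarly for Rh via the father's Rh distribution: P(Rh+) = 1/2.
Independent loci: 1/2 × 1/2 = 1/4.

1/4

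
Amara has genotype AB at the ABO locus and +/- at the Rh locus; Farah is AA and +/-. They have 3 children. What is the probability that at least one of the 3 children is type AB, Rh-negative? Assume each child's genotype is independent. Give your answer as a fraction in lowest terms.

169/512

ABO cross AB × AA → 1/2 A, 1/2 AB.
Rh cross +/- × +/- → 3/4 Rh+, 1/4 Rh-; so P(type AB, Rh-negative) = 1/2 × 1/4 = 1/8 per child.
P(none) = (7/8)^3 = 343/512; P(at least one) = 1 − 343/512 = 169/512.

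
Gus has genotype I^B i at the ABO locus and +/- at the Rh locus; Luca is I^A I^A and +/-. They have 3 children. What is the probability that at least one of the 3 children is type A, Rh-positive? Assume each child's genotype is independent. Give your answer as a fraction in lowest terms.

387/512

ABO cross I^B i × I^A I^A → 1/2 A, 1/2 AB.
Rh cross +/- × +/- → 3/4 Rh+, 1/4 Rh-; so P(type A, Rh-positive) = 1/2 × 3/4 = 3/8 per child.
P(none) = (5/8)^3 = 125/512; P(at least one) = 1 − 125/512 = 387/512.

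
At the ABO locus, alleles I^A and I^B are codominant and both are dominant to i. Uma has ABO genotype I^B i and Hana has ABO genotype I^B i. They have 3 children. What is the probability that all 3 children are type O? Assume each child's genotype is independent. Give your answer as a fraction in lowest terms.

1/64

ABO cross I^B i × I^B i → 1/4 O, 3/4 B.
So P(type O) = 1/4 per child.
All 3 independent: (1/4)^3 = 1/64.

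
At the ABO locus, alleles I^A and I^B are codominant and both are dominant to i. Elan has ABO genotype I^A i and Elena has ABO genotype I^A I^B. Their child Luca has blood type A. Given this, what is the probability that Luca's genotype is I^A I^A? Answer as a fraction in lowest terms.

Cross I^A i × I^A I^B → 1/4 I^A I^A, 1/4 I^A I^B, 1/4 I^A i, 1/4 I^B i.
Type-A genotypes among offspring: I^A I^A (1/4), I^A i (1/4); total 1/2.
P(I^A I^A | type A) = (1/4) / (1/2) = 1/2.

1/2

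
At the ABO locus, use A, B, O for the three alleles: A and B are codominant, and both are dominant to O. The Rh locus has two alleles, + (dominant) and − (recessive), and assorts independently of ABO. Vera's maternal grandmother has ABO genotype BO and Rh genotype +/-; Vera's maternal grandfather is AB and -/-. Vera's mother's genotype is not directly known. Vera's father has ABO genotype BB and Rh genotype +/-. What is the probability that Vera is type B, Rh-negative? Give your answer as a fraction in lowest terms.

9/32

Vera's mother's ABO genotype from BO × AB: 1/4 AB, 1/4 AO, 1/4 BB, 1/4 BO.
Crossing each possibility with the father BB and summing P(type B): 1/4·1/2 + 1/4·1/2 + 1/4·1 + 1/4·1 = 3/4.
Similarly for Rh via the mother's Rh distribution: P(Rh-) = 3/8.
Independent loci: 3/4 × 3/8 = 9/32.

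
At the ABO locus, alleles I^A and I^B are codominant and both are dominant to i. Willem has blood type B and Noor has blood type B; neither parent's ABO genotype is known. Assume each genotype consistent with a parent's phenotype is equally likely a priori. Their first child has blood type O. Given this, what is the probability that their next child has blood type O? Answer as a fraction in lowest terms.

Possible genotypes: Willem ∈ {I^B I^B, I^B i}; Noor ∈ {I^B I^B, I^B i}.
Weight each parental genotype pair by prior × P(type-O child):
  I^B i × I^B i: posterior weight 1; P(next child type O) = 1/4.
Weighted sum = 1/4.

1/4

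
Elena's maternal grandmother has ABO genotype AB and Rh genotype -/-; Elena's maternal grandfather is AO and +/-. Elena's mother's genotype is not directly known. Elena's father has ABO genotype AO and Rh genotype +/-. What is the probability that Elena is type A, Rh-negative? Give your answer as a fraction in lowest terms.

Elena's mother's ABO genotype from AB × AO: 1/4 AA, 1/4 AB, 1/4 AO, 1/4 BO.
Crossing each possibility with the father AO and summing P(type A): 1/4·1 + 1/4·1/2 + 1/4·3/4 + 1/4·1/4 = 5/8.
Similarly for Rh via the mother's Rh distribution: P(Rh-) = 3/8.
Independent loci: 5/8 × 3/8 = 15/64.

15/64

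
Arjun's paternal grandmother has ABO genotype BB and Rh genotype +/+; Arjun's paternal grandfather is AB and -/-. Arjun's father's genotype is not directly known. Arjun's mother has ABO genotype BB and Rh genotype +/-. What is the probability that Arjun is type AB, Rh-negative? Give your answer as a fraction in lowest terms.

1/16

Arjun's father's ABO genotype from BB × AB: 1/2 AB, 1/2 BB.
Crossing each possibility with the mother BB and summing P(type AB): 1/2·1/2 + 1/2·0 = 1/4.
Similarly for Rh via the father's Rh distribution: P(Rh-) = 1/4.
Independent loci: 1/4 × 1/4 = 1/16.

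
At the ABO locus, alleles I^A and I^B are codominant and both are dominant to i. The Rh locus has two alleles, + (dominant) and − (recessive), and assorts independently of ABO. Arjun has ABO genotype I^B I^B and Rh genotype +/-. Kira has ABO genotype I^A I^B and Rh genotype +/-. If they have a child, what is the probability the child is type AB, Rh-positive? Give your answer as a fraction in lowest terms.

ABO cross I^B I^B × I^A I^B → offspring phenotypes: 1/2 B, 1/2 AB.
Rh cross +/- × +/- → 3/4 Rh+, 1/4 Rh-.
Independent loci: P(type AB, Rh-positive) = 1/2 × 3/4 = 3/8.

3/8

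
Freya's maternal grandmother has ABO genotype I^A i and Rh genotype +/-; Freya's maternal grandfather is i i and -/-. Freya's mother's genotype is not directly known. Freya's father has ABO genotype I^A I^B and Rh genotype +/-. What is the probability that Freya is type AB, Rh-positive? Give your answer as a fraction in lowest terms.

Freya's mother's ABO genotype from I^A i × i i: 1/2 I^A i, 1/2 i i.
Crossing each possibility with the father I^A I^B and summing P(type AB): 1/2·1/4 + 1/2·0 = 1/8.
Similarly for Rh via the mother's Rh distribution: P(Rh+) = 5/8.
Independent loci: 1/8 × 5/8 = 5/64.

5/64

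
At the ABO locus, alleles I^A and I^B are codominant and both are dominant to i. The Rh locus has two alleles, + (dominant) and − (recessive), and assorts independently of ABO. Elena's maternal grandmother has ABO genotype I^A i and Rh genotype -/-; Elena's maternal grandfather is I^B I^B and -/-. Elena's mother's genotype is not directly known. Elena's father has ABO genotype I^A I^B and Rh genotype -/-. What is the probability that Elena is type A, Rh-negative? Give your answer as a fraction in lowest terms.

1/4

Elena's mother's ABO genotype from I^A i × I^B I^B: 1/2 I^A I^B, 1/2 I^B i.
Crossing each possibility with the father I^A I^B and summing P(type A): 1/2·1/4 + 1/2·1/4 = 1/4.
Similarly for Rh via the mother's Rh distribution: P(Rh-) = 1.
Independent loci: 1/4 × 1 = 1/4.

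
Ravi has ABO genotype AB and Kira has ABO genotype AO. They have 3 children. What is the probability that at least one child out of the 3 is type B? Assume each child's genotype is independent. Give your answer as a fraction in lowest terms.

37/64

ABO cross AB × AO → 1/2 A, 1/4 B, 1/4 AB.
So P(type B) = 1/4 per child.
P(none) = (3/4)^3 = 27/64; P(at least one) = 1 − 27/64 = 37/64.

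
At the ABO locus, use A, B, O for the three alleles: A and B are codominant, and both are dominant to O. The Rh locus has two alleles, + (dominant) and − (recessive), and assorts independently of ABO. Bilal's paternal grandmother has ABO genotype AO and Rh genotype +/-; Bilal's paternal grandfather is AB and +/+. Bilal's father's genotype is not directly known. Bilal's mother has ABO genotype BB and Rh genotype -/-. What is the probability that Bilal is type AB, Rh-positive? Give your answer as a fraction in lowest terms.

Bilal's father's ABO genotype from AO × AB: 1/4 AA, 1/4 AB, 1/4 AO, 1/4 BO.
Crossing each possibility with the mother BB and summing P(type AB): 1/4·1 + 1/4·1/2 + 1/4·1/2 + 1/4·0 = 1/2.
Similarly for Rh via the father's Rh distribution: P(Rh+) = 3/4.
Independent loci: 1/2 × 3/4 = 3/8.

3/8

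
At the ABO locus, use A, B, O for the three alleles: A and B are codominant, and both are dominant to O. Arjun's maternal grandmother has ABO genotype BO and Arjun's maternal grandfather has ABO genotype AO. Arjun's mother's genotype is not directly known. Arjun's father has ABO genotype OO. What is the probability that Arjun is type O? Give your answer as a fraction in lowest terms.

1/2

Arjun's mother's ABO genotype from BO × AO: 1/4 AB, 1/4 AO, 1/4 BO, 1/4 OO.
Crossing each possibility with the father OO and summing P(type O): 1/4·0 + 1/4·1/2 + 1/4·1/2 + 1/4·1 = 1/2.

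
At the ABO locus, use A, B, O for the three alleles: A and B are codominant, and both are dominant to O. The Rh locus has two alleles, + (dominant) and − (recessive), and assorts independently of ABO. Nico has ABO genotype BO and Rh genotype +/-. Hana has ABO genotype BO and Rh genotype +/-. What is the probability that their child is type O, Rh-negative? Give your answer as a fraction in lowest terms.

1/16

ABO cross BO × BO → offspring phenotypes: 1/4 O, 3/4 B.
Rh cross +/- × +/- → 3/4 Rh+, 1/4 Rh-.
Independent loci: P(type O, Rh-negative) = 1/4 × 1/4 = 1/16.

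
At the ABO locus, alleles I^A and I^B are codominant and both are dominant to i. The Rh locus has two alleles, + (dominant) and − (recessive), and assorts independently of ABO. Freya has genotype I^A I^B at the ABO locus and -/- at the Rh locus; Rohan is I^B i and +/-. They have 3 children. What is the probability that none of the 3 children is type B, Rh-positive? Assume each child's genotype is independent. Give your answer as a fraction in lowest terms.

ABO cross I^A I^B × I^B i → 1/4 A, 1/2 B, 1/4 AB.
Rh cross -/- × +/- → 1/2 Rh+, 1/2 Rh-; so P(type B, Rh-positive) = 1/2 × 1/2 = 1/4 per child.
P(not type B, Rh-positive) = 3/4 for one child; (3/4)^3 = 27/64.

27/64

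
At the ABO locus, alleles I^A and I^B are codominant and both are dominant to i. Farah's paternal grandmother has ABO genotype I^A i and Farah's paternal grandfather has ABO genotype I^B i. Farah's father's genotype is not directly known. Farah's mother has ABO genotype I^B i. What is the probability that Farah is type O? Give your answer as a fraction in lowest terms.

Farah's father's ABO genotype from I^A i × I^B i: 1/4 I^A I^B, 1/4 I^A i, 1/4 I^B i, 1/4 i i.
Crossing each possibility with the mother I^B i and summing P(type O): 1/4·0 + 1/4·1/4 + 1/4·1/4 + 1/4·1/2 = 1/4.

1/4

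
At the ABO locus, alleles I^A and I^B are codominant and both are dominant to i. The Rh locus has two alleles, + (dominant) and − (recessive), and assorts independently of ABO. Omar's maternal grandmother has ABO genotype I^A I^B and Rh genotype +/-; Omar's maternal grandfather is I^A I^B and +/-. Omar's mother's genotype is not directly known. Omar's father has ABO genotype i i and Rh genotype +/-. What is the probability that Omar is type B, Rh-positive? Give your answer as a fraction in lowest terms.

3/8

Omar's mother's ABO genotype from I^A I^B × I^A I^B: 1/4 I^A I^A, 1/2 I^A I^B, 1/4 I^B I^B.
Crossing each possibility with the father i i and summing P(type B): 1/4·0 + 1/2·1/2 + 1/4·1 = 1/2.
Similarly for Rh via the mother's Rh distribution: P(Rh+) = 3/4.
Independent loci: 1/2 × 3/4 = 3/8.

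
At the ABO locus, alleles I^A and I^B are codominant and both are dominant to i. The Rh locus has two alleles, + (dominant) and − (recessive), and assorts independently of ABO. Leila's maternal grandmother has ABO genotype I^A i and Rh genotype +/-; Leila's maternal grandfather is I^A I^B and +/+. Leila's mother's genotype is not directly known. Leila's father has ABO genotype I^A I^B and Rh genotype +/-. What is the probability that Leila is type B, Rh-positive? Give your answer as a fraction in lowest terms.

Leila's mother's ABO genotype from I^A i × I^A I^B: 1/4 I^A I^A, 1/4 I^A I^B, 1/4 I^A i, 1/4 I^B i.
Crossing each possibility with the father I^A I^B and summing P(type B): 1/4·0 + 1/4·1/4 + 1/4·1/4 + 1/4·1/2 = 1/4.
Similarly for Rh via the mother's Rh distribution: P(Rh+) = 7/8.
Independent loci: 1/4 × 7/8 = 7/32.

7/32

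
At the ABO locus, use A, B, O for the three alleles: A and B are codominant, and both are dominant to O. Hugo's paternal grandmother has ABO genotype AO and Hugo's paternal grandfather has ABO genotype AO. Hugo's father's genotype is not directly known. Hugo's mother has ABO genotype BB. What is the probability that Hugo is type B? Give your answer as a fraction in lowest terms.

Hugo's father's ABO genotype from AO × AO: 1/4 AA, 1/2 AO, 1/4 OO.
Crossing each possibility with the mother BB and summing P(type B): 1/4·0 + 1/2·1/2 + 1/4·1 = 1/2.

1/2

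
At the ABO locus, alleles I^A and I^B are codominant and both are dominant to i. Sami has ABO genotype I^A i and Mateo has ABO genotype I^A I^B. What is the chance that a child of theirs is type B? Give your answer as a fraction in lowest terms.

ABO cross I^A i × I^A I^B → offspring phenotypes: 1/2 A, 1/4 B, 1/4 AB.
So P(type B) = 1/4.

1/4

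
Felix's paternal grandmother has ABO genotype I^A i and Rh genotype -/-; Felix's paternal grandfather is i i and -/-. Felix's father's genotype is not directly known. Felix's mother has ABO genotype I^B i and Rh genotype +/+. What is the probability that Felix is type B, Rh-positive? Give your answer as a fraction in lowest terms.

3/8

Felix's father's ABO genotype from I^A i × i i: 1/2 I^A i, 1/2 i i.
Crossing each possibility with the mother I^B i and summing P(type B): 1/2·1/4 + 1/2·1/2 = 3/8.
Similarly for Rh via the father's Rh distribution: P(Rh+) = 1.
Independent loci: 3/8 × 1 = 3/8.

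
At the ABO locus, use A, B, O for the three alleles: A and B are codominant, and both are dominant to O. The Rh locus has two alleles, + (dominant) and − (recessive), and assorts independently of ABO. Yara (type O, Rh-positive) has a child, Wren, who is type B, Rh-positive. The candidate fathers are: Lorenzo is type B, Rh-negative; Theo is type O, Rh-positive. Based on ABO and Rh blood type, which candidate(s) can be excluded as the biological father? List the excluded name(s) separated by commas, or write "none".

Theo

A candidate is excluded only if no genotype consistent with his phenotype could produce a type B, Rh-positive child with a type O, Rh-positive mother.
Theo (type O, Rh+): no genotype consistent with that phenotype can produce a type-B Rh+ child with a type-O mother.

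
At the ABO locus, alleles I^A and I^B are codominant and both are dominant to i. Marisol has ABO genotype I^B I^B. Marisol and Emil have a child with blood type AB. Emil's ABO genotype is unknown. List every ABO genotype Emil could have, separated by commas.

I^A I^A, I^A I^B, I^A i

For each candidate genotype of Emil, check whether crossing it with I^B I^B can produce every observed child phenotype.
  I^A I^A → possible child types {AB} ✓
  I^A I^B → possible child types {B, AB} ✓
  I^A i → possible child types {B, AB} ✓
  I^B I^B → possible child types {B} ✗
  I^B i → possible child types {B} ✗
  i i → possible child types {B} ✗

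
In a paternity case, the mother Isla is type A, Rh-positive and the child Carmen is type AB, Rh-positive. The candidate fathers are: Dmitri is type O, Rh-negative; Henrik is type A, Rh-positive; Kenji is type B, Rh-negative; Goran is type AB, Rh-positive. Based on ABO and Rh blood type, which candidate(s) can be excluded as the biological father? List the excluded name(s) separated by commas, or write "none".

A candidate is excluded only if no genotype consistent with his phenotype could produce a type AB, Rh-positive child with a type A, Rh-positive mother.
Dmitri (type O, Rh-): no genotype consistent with that phenotype can produce a type-AB Rh+ child with a type-A mother.
Henrik (type A, Rh+): no genotype consistent with that phenotype can produce a type-AB Rh+ child with a type-A mother.

Dmitri, Henrik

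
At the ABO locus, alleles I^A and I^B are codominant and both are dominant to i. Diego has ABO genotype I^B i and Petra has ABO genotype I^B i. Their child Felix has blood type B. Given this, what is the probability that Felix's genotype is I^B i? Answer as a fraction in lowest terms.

Cross I^B i × I^B i → 1/4 I^B I^B, 1/2 I^B i, 1/4 i i.
Type-B genotypes among offspring: I^B I^B (1/4), I^B i (1/2); total 3/4.
P(I^B i | type B) = (1/2) / (3/4) = 2/3.

2/3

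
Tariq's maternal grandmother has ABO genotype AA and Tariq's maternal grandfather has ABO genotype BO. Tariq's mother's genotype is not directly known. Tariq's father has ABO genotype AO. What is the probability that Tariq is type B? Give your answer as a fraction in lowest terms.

1/8

Tariq's mother's ABO genotype from AA × BO: 1/2 AB, 1/2 AO.
Crossing each possibility with the father AO and summing P(type B): 1/2·1/4 + 1/2·0 = 1/8.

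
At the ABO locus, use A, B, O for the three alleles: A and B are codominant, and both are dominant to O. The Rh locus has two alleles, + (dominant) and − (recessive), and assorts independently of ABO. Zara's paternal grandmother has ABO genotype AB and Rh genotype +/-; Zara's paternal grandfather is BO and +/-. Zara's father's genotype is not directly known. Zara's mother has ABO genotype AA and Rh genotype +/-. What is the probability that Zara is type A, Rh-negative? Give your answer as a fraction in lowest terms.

Zara's father's ABO genotype from AB × BO: 1/4 AB, 1/4 AO, 1/4 BB, 1/4 BO.
Crossing each possibility with the mother AA and summing P(type A): 1/4·1/2 + 1/4·1 + 1/4·0 + 1/4·1/2 = 1/2.
Similarly for Rh via the father's Rh distribution: P(Rh-) = 1/4.
Independent loci: 1/2 × 1/4 = 1/8.

1/8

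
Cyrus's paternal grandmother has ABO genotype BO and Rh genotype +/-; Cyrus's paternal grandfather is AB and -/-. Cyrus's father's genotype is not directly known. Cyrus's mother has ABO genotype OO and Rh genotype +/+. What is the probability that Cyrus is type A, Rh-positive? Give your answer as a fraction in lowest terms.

1/4

Cyrus's father's ABO genotype from BO × AB: 1/4 AB, 1/4 AO, 1/4 BB, 1/4 BO.
Crossing each possibility with the mother OO and summing P(type A): 1/4·1/2 + 1/4·1/2 + 1/4·0 + 1/4·0 = 1/4.
Similarly for Rh via the father's Rh distribution: P(Rh+) = 1.
Independent loci: 1/4 × 1 = 1/4.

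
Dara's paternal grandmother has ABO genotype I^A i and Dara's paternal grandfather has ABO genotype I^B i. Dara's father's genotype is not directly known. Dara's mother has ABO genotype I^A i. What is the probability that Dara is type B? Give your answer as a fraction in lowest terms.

Dara's father's ABO genotype from I^A i × I^B i: 1/4 I^A I^B, 1/4 I^A i, 1/4 I^B i, 1/4 i i.
Crossing each possibility with the mother I^A i and summing P(type B): 1/4·1/4 + 1/4·0 + 1/4·1/4 + 1/4·0 = 1/8.

1/8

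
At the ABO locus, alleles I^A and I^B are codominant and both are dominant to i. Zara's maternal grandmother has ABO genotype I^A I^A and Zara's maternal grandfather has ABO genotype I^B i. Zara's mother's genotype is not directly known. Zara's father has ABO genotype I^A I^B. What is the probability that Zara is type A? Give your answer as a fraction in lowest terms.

Zara's mother's ABO genotype from I^A I^A × I^B i: 1/2 I^A I^B, 1/2 I^A i.
Crossing each possibility with the father I^A I^B and summing P(type A): 1/2·1/4 + 1/2·1/2 = 3/8.

3/8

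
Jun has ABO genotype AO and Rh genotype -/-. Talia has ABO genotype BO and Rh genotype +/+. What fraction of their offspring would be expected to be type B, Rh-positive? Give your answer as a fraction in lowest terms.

ABO cross AO × BO → offspring phenotypes: 1/4 O, 1/4 A, 1/4 B, 1/4 AB.
Rh cross -/- × +/+ → 1 Rh+.
Independent loci: P(type B, Rh-positive) = 1/4 × 1 = 1/4.

1/4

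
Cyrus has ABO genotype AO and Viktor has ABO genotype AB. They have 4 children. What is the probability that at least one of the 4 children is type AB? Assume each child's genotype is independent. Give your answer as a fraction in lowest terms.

ABO cross AO × AB → 1/2 A, 1/4 B, 1/4 AB.
So P(type AB) = 1/4 per child.
P(none) = (3/4)^4 = 81/256; P(at least one) = 1 − 81/256 = 175/256.

175/256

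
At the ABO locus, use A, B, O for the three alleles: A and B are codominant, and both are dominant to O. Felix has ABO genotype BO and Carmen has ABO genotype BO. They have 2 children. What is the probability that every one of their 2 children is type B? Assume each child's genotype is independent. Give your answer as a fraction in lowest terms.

ABO cross BO × BO → 1/4 O, 3/4 B.
So P(type B) = 3/4 per child.
All 2 independent: (3/4)^2 = 9/16.

9/16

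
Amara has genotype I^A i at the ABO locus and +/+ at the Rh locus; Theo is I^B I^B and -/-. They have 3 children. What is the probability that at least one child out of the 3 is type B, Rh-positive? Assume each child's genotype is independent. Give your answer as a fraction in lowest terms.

ABO cross I^A i × I^B I^B → 1/2 B, 1/2 AB.
Rh cross +/+ × -/- → 1 Rh+; so P(type B, Rh-positive) = 1/2 × 1 = 1/2 per child.
P(none) = (1/2)^3 = 1/8; P(at least one) = 1 − 1/8 = 7/8.

7/8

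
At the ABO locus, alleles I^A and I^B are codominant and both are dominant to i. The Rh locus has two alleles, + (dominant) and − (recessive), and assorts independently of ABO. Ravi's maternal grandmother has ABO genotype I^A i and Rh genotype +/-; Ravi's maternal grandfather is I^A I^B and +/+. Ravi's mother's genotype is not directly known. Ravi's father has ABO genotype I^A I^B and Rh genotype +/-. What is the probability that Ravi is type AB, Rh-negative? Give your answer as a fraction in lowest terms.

3/64

Ravi's mother's ABO genotype from I^A i × I^A I^B: 1/4 I^A I^A, 1/4 I^A I^B, 1/4 I^A i, 1/4 I^B i.
Crossing each possibility with the father I^A I^B and summing P(type AB): 1/4·1/2 + 1/4·1/2 + 1/4·1/4 + 1/4·1/4 = 3/8.
Similarly for Rh via the mother's Rh distribution: P(Rh-) = 1/8.
Independent loci: 3/8 × 1/8 = 3/64.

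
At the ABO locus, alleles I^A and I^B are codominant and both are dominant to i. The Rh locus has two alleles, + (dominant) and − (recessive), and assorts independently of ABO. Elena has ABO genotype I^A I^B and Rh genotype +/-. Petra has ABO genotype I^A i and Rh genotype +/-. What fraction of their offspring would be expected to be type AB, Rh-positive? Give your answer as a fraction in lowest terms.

ABO cross I^A I^B × I^A i → offspring phenotypes: 1/2 A, 1/4 B, 1/4 AB.
Rh cross +/- × +/- → 3/4 Rh+, 1/4 Rh-.
Independent loci: P(type AB, Rh-positive) = 1/4 × 3/4 = 3/16.

3/16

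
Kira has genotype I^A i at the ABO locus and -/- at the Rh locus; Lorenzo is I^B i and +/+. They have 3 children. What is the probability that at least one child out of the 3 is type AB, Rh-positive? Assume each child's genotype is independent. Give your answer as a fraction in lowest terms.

ABO cross I^A i × I^B i → 1/4 O, 1/4 A, 1/4 B, 1/4 AB.
Rh cross -/- × +/+ → 1 Rh+; so P(type AB, Rh-positive) = 1/4 × 1 = 1/4 per child.
P(none) = (3/4)^3 = 27/64; P(at least one) = 1 − 27/64 = 37/64.

37/64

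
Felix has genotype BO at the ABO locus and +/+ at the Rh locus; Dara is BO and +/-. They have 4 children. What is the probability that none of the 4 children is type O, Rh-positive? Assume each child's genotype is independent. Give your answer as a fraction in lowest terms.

81/256

ABO cross BO × BO → 1/4 O, 3/4 B.
Rh cross +/+ × +/- → 1 Rh+; so P(type O, Rh-positive) = 1/4 × 1 = 1/4 per child.
P(not type O, Rh-positive) = 3/4 for one child; (3/4)^4 = 81/256.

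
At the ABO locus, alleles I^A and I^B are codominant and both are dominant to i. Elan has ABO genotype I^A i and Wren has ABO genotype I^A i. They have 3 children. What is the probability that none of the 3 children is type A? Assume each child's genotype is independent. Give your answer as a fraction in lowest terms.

1/64

ABO cross I^A i × I^A i → 1/4 O, 3/4 A.
So P(type A) = 3/4 per child.
P(not type A) = 1/4 for one child; (1/4)^3 = 1/64.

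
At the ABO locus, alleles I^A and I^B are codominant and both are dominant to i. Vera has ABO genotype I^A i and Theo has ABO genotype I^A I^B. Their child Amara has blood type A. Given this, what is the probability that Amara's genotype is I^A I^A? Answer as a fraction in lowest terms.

1/2

Cross I^A i × I^A I^B → 1/4 I^A I^A, 1/4 I^A I^B, 1/4 I^A i, 1/4 I^B i.
Type-A genotypes among offspring: I^A I^A (1/4), I^A i (1/4); total 1/2.
P(I^A I^A | type A) = (1/4) / (1/2) = 1/2.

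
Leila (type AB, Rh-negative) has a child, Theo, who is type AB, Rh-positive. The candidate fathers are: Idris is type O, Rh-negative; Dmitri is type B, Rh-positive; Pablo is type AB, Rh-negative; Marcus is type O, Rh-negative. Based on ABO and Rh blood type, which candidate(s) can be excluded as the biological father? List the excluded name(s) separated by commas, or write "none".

A candidate is excluded only if no genotype consistent with his phenotype could produce a type AB, Rh-positive child with a type AB, Rh-negative mother.
Idris (type O, Rh-): no genotype consistent with that phenotype can produce a type-AB Rh+ child with a type-AB mother.
Pablo (type AB, Rh-): no genotype consistent with that phenotype can produce a type-AB Rh+ child with a type-AB mother.
Marcus (type O, Rh-): no genotype consistent with that phenotype can produce a type-AB Rh+ child with a type-AB mother.

Idris, Pablo, Marcus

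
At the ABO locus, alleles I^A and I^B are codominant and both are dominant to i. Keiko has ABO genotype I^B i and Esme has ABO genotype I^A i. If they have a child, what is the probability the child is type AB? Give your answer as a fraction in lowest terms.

ABO cross I^B i × I^A i → offspring phenotypes: 1/4 O, 1/4 A, 1/4 B, 1/4 AB.
So P(type AB) = 1/4.

1/4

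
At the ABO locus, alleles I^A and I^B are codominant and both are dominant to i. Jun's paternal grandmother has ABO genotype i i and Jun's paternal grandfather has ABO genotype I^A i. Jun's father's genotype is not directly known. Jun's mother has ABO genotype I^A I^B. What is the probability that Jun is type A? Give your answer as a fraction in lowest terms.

Jun's father's ABO genotype from i i × I^A i: 1/2 I^A i, 1/2 i i.
Crossing each possibility with the mother I^A I^B and summing P(type A): 1/2·1/2 + 1/2·1/2 = 1/2.

1/2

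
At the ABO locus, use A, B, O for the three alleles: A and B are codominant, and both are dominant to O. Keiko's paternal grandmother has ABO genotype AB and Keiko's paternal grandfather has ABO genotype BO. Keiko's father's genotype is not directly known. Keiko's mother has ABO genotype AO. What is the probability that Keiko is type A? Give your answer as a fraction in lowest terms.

3/8

Keiko's father's ABO genotype from AB × BO: 1/4 AB, 1/4 AO, 1/4 BB, 1/4 BO.
Crossing each possibility with the mother AO and summing P(type A): 1/4·1/2 + 1/4·3/4 + 1/4·0 + 1/4·1/4 = 3/8.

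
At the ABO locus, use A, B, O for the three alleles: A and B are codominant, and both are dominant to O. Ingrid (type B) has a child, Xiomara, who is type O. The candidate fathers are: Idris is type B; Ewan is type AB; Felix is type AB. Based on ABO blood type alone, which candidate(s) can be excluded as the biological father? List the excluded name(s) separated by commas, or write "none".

A candidate is excluded only if no genotype consistent with his phenotype could produce a type O child with a type B mother.
Ewan (type AB): no genotype consistent with that phenotype can produce a type-O child with a type-B mother.
Felix (type AB): no genotype consistent with that phenotype can produce a type-O child with a type-B mother.

Ewan, Felix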